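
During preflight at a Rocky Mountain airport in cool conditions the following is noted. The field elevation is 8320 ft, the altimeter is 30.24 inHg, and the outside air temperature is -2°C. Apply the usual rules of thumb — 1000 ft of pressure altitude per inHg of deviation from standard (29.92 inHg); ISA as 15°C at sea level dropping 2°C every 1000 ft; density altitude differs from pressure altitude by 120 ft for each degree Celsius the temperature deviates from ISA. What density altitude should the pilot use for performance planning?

7880 ft

Pressure altitude = 8320 + (29.92 − 30.24) × 1000 = 8320 + (-320) = 8000 ft.
ISA temperature at 8000 ft = 15 − 2 × (8000/1000) = -1°C.
ISA deviation = -2 − (-1) = -1°C.
Density altitude = 8000 + 120 × (-1) = 7880 ft.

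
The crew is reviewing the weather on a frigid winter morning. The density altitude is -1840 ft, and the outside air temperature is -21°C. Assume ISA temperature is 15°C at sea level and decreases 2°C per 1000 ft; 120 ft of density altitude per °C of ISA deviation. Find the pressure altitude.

DA = PA + 120 × (OAT − (15 − 2·PA/1000)) = PA + 120·OAT − 1800 + 0.24·PA = 1.24·PA + 120·OAT − 1800.
So 1.24·PA = -1840 − 120 × (-21) + 1800 = 2480.
PA = 2480 / 1.24 = 2000 ft.

2000 ft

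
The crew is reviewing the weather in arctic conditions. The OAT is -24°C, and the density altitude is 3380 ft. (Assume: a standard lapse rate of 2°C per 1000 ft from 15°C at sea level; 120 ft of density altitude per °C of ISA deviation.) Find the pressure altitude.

DA = PA + 120 × (OAT − (15 − 2·PA/1000)) = PA + 120·OAT − 1800 + 0.24·PA = 1.24·PA + 120·OAT − 1800.
So 1.24·PA = 3380 − 120 × (-24) + 1800 = 8060.
PA = 8060 / 1.24 = 6500 ft.

6500 ft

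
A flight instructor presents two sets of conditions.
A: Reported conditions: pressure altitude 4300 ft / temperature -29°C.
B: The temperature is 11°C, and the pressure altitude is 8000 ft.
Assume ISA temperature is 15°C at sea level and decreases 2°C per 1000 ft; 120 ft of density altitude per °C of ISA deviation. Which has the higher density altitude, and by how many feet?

B by 9388 ft

A: ISA temp = 6.4°C, deviation -35.4°C, DA = 4300 + 120 × (-35.4) = 52 ft.
B: ISA temp = -1°C, deviation +12°C, DA = 8000 + 120 × 12 = 9440 ft.
B is higher by 9440 − 52 = 9388 ft.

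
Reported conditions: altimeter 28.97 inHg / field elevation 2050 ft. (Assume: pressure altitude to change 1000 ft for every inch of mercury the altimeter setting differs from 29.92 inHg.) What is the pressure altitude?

Pressure correction = (29.92 − 28.97) × 1000 = +950 ft.
Pressure altitude = 2050 + (+950) = 3000 ft.

3000 ft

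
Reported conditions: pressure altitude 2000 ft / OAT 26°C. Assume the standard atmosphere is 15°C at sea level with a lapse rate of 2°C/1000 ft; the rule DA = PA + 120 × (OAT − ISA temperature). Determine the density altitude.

3800 ft

ISA temperature at 2000 ft = 15 − 2 × (2000/1000) = 11°C.
ISA deviation = 26 − 11 = +15°C.
Density altitude = 2000 + 120 × (15) = 2000 + (+1800) = 3800 ft.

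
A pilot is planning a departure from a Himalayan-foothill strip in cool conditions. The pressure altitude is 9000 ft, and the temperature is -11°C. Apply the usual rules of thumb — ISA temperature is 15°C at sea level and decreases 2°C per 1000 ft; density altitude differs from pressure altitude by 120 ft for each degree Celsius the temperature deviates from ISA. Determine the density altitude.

8040 ft

ISA temperature at 9000 ft = 15 − 2 × (9000/1000) = -3°C.
ISA deviation = -11 − (-3) = -8°C.
Density altitude = 9000 + 120 × (-8) = 9000 + (-960) = 8040 ft.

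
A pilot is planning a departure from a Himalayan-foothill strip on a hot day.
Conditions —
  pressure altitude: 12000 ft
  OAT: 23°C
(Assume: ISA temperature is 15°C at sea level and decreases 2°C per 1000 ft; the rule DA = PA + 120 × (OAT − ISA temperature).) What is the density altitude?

ISA temperature at 12000 ft = 15 − 2 × (12000/1000) = -9°C.
ISA deviation = 23 − (-9) = +32°C.
Density altitude = 12000 + 120 × (32) = 12000 + (+3840) = 15840 ft.

15840 ft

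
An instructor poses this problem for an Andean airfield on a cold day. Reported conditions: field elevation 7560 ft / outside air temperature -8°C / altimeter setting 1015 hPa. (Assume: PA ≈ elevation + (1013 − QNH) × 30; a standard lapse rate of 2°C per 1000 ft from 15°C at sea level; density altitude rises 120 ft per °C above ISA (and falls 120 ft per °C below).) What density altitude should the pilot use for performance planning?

6540 ft

Pressure altitude = 7560 + (1013 − 1015) × 30 = 7560 + (-60) = 7500 ft.
ISA temperature at 7500 ft = 15 − 2 × (7500/1000) = 0°C.
ISA deviation = -8 − 0 = -8°C.
Density altitude = 7500 + 120 × (-8) = 6540 ft.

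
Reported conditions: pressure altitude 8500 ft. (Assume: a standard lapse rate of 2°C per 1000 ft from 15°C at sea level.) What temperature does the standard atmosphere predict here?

-2°C

ISA temperature = 15 − 2 × (8500/1000) = 15 − 17 = -2°C.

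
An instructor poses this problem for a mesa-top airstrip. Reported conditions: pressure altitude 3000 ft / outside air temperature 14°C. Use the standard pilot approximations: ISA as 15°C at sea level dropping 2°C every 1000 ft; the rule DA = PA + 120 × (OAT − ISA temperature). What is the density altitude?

ISA temperature at 3000 ft = 15 − 2 × (3000/1000) = 9°C.
ISA deviation = 14 − 9 = +5°C.
Density altitude = 3000 + 120 × (5) = 3000 + (+600) = 3600 ft.

3600 ft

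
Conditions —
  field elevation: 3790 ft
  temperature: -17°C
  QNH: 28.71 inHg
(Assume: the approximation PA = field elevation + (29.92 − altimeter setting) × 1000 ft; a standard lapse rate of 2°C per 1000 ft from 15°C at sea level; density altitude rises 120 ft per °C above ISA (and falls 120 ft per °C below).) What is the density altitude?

Pressure altitude = 3790 + (29.92 − 28.71) × 1000 = 3790 + (+1210) = 5000 ft.
ISA temperature at 5000 ft = 15 − 2 × (5000/1000) = 5°C.
ISA deviation = -17 − 5 = -22°C.
Density altitude = 5000 + 120 × (-22) = 2360 ft.

2360 ft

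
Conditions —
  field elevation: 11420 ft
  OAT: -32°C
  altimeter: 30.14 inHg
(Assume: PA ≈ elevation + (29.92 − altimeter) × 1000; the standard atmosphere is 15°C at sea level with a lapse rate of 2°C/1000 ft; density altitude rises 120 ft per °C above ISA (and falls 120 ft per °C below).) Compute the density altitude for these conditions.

Pressure altitude = 11420 + (29.92 − 30.14) × 1000 = 11420 + (-220) = 11200 ft.
ISA temperature at 11200 ft = 15 − 2 × (11200/1000) = -7.4°C.
ISA deviation = -32 − (-7.4) = -24.6°C.
Density altitude = 11200 + 120 × (-24.6) = 8248 ft.

8248 ft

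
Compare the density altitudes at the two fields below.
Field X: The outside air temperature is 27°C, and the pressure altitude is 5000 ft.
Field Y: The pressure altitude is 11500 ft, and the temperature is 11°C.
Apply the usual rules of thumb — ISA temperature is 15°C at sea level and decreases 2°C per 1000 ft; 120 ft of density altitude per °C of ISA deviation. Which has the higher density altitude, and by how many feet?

Field Y by 6140 ft

Field X: ISA temp = 5°C, deviation +22°C, DA = 5000 + 120 × 22 = 7640 ft.
Field Y: ISA temp = -8°C, deviation +19°C, DA = 11500 + 120 × 19 = 13780 ft.
Field Y is higher by 13780 − 7640 = 6140 ft.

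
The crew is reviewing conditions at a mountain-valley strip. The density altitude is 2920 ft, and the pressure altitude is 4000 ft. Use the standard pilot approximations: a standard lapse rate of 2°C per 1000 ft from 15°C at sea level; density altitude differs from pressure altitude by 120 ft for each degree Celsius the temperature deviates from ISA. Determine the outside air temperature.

-2°C

Density altitude − pressure altitude = 2920 − 4000 = -1080 ft.
At 120 ft/°C that is an ISA deviation of -1080/120 = -9°C.
ISA temperature at 4000 ft = 15 − 2 × (4000/1000) = 7°C.
OAT = ISA + deviation = 7 + (-9) = -2°C.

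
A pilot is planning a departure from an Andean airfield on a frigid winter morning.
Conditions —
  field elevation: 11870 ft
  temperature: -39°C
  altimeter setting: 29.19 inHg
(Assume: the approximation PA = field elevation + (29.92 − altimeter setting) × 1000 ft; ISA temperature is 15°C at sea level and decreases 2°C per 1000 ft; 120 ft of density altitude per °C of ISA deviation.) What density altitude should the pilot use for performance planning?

9144 ft

Pressure altitude = 11870 + (29.92 − 29.19) × 1000 = 11870 + (+730) = 12600 ft.
ISA temperature at 12600 ft = 15 − 2 × (12600/1000) = -10.2°C.
ISA deviation = -39 − (-10.2) = -28.8°C.
Density altitude = 12600 + 120 × (-28.8) = 9144 ft.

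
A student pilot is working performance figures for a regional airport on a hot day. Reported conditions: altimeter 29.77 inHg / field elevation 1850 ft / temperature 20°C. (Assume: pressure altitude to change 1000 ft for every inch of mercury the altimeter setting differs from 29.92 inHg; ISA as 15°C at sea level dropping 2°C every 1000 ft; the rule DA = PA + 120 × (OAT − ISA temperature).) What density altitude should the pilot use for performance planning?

Pressure altitude = 1850 + (29.92 − 29.77) × 1000 = 1850 + (+150) = 2000 ft.
ISA temperature at 2000 ft = 15 − 2 × (2000/1000) = 11°C.
ISA deviation = 20 − 11 = +9°C.
Density altitude = 2000 + 120 × (9) = 3080 ft.

3080 ft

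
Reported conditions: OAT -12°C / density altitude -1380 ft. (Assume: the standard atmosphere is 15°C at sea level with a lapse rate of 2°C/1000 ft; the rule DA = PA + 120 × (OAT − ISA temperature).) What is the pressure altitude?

1500 ft

DA = PA + 120 × (OAT − (15 − 2·PA/1000)) = PA + 120·OAT − 1800 + 0.24·PA = 1.24·PA + 120·OAT − 1800.
So 1.24·PA = -1380 − 120 × (-12) + 1800 = 1860.
PA = 1860 / 1.24 = 1500 ft.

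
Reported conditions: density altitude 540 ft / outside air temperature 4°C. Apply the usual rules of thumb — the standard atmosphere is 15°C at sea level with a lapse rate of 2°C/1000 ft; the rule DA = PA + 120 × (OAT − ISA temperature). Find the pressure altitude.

1500 ft

DA = PA + 120 × (OAT − (15 − 2·PA/1000)) = PA + 120·OAT − 1800 + 0.24·PA = 1.24·PA + 120·OAT − 1800.
So 1.24·PA = 540 − 120 × 4 + 1800 = 1860.
PA = 1860 / 1.24 = 1500 ft.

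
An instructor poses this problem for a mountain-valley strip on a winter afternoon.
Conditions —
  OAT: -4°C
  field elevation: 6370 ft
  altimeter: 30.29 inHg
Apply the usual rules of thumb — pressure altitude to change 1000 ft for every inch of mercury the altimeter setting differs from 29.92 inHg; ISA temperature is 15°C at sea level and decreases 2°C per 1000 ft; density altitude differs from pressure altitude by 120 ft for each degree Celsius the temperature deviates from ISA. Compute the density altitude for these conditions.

5160 ft

Pressure altitude = 6370 + (29.92 − 30.29) × 1000 = 6370 + (-370) = 6000 ft.
ISA temperature at 6000 ft = 15 − 2 × (6000/1000) = 3°C.
ISA deviation = -4 − 3 = -7°C.
Density altitude = 6000 + 120 × (-7) = 5160 ft.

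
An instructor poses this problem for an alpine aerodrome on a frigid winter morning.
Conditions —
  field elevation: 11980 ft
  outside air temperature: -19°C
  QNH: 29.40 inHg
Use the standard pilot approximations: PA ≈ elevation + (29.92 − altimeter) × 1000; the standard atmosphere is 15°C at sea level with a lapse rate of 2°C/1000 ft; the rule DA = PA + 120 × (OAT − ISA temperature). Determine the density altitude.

11420 ft

Pressure altitude = 11980 + (29.92 − 29.40) × 1000 = 11980 + (+520) = 12500 ft.
ISA temperature at 12500 ft = 15 − 2 × (12500/1000) = -10°C.
ISA deviation = -19 − (-10) = -9°C.
Density altitude = 12500 + 120 × (-9) = 11420 ft.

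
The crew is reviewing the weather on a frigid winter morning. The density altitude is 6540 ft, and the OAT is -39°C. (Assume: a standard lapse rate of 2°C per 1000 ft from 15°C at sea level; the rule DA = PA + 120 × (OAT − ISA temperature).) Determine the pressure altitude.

10500 ft

DA = PA + 120 × (OAT − (15 − 2·PA/1000)) = PA + 120·OAT − 1800 + 0.24·PA = 1.24·PA + 120·OAT − 1800.
So 1.24·PA = 6540 − 120 × (-39) + 1800 = 13020.
PA = 13020 / 1.24 = 10500 ft.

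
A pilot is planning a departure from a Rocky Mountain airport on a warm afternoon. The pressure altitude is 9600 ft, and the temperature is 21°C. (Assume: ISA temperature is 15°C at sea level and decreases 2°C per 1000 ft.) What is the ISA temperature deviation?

ISA+25.2°C

ISA temperature at 9600 ft = 15 − 2 × (9600/1000) = -4.2°C.
Deviation = OAT − ISA = 21 − (-4.2) = +25.2°C.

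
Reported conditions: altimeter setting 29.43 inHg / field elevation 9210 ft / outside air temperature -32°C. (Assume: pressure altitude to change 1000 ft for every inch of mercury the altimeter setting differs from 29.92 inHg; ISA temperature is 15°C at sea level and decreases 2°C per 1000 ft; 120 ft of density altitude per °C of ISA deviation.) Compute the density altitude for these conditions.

6388 ft

Pressure altitude = 9210 + (29.92 − 29.43) × 1000 = 9210 + (+490) = 9700 ft.
ISA temperature at 9700 ft = 15 − 2 × (9700/1000) = -4.4°C.
ISA deviation = -32 − (-4.4) = -27.6°C.
Density altitude = 9700 + 120 × (-27.6) = 6388 ft.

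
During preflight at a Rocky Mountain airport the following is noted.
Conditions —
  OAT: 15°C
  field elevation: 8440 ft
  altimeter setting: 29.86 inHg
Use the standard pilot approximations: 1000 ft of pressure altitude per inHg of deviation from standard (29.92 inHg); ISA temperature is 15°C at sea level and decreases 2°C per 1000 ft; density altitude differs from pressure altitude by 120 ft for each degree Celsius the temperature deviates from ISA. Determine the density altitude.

10540 ft

Pressure altitude = 8440 + (29.92 − 29.86) × 1000 = 8440 + (+60) = 8500 ft.
ISA temperature at 8500 ft = 15 − 2 × (8500/1000) = -2°C.
ISA deviation = 15 − (-2) = +17°C.
Density altitude = 8500 + 120 × (17) = 10540 ft.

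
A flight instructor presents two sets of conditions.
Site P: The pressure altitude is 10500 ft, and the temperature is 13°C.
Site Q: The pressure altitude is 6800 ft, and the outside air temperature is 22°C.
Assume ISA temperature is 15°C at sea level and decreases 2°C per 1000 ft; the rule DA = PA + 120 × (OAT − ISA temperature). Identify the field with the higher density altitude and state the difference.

Site P by 3508 ft

Site P: ISA temp = -6°C, deviation +19°C, DA = 10500 + 120 × 19 = 12780 ft.
Site Q: ISA temp = 1.4°C, deviation +20.6°C, DA = 6800 + 120 × 20.6 = 9272 ft.
Site P is higher by 12780 − 9272 = 3508 ft.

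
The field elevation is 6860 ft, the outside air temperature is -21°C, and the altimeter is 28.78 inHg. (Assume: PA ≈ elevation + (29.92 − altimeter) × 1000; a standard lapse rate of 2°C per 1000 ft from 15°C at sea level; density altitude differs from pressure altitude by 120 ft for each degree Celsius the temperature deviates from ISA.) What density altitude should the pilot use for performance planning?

5600 ft

Pressure altitude = 6860 + (29.92 − 28.78) × 1000 = 6860 + (+1140) = 8000 ft.
ISA temperature at 8000 ft = 15 − 2 × (8000/1000) = -1°C.
ISA deviation = -21 − (-1) = -20°C.
Density altitude = 8000 + 120 × (-20) = 5600 ft.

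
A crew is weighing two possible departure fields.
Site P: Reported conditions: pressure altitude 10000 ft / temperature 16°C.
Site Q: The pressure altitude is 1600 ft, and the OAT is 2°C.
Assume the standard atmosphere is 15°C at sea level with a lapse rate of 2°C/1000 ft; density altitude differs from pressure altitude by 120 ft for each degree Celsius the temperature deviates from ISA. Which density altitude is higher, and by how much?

Site P by 12096 ft

Site P: ISA temp = -5°C, deviation +21°C, DA = 10000 + 120 × 21 = 12520 ft.
Site Q: ISA temp = 11.8°C, deviation -9.8°C, DA = 1600 + 120 × (-9.8) = 424 ft.
Site P is higher by 12520 − 424 = 12096 ft.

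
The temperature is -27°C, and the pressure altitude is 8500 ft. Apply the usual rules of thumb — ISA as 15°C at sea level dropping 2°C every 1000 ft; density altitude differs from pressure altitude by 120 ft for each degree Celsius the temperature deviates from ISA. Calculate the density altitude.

ISA temperature at 8500 ft = 15 − 2 × (8500/1000) = -2°C.
ISA deviation = -27 − (-2) = -25°C.
Density altitude = 8500 + 120 × (-25) = 8500 + (-3000) = 5500 ft.

5500 ft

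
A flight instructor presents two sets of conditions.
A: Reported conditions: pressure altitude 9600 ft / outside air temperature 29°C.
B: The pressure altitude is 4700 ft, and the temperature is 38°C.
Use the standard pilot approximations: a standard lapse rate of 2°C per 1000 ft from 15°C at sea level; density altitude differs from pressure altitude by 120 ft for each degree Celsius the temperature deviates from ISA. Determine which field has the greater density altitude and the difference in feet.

A by 4996 ft

A: ISA temp = -4.2°C, deviation +33.2°C, DA = 9600 + 120 × 33.2 = 13584 ft.
B: ISA temp = 5.6°C, deviation +32.4°C, DA = 4700 + 120 × 32.4 = 8588 ft.
A is higher by 13584 − 8588 = 4996 ft.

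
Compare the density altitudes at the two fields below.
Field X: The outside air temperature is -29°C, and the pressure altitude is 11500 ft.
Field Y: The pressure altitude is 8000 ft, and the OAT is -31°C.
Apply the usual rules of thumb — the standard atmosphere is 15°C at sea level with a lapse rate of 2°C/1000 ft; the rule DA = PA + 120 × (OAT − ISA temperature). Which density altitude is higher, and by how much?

Field X by 4580 ft

Field X: ISA temp = -8°C, deviation -21°C, DA = 11500 + 120 × (-21) = 8980 ft.
Field Y: ISA temp = -1°C, deviation -30°C, DA = 8000 + 120 × (-30) = 4400 ft.
Field X is higher by 8980 − 4400 = 4580 ft.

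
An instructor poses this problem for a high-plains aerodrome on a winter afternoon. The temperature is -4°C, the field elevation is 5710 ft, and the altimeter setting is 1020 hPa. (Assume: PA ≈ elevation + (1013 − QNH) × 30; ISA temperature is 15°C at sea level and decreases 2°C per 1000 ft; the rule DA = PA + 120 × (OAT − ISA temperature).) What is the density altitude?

Pressure altitude = 5710 + (1013 − 1020) × 30 = 5710 + (-210) = 5500 ft.
ISA temperature at 5500 ft = 15 − 2 × (5500/1000) = 4°C.
ISA deviation = -4 − 4 = -8°C.
Density altitude = 5500 + 120 × (-8) = 4540 ft.

4540 ft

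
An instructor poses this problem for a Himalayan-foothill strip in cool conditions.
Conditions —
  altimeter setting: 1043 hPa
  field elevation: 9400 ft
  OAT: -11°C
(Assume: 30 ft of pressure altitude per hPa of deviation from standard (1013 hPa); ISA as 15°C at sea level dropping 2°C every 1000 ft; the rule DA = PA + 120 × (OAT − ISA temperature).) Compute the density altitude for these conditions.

Pressure altitude = 9400 + (1013 − 1043) × 30 = 9400 + (-900) = 8500 ft.
ISA temperature at 8500 ft = 15 − 2 × (8500/1000) = -2°C.
ISA deviation = -11 − (-2) = -9°C.
Density altitude = 8500 + 120 × (-9) = 7420 ft.

7420 ft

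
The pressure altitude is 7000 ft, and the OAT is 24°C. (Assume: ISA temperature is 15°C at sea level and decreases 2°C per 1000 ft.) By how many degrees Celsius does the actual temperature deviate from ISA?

ISA+23°C

ISA temperature at 7000 ft = 15 − 2 × (7000/1000) = 1°C.
Deviation = OAT − ISA = 24 − 1 = +23°C.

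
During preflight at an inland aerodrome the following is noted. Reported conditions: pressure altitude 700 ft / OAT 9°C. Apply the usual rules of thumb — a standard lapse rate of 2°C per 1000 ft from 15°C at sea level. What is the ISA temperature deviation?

ISA-4.6°C

ISA temperature at 700 ft = 15 − 2 × (700/1000) = 13.6°C.
Deviation = OAT − ISA = 9 − 13.6 = -4.6°C.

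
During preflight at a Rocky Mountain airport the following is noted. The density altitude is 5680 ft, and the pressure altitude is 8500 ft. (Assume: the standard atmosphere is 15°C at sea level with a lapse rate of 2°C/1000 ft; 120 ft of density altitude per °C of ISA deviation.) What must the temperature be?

Density altitude − pressure altitude = 5680 − 8500 = -2820 ft.
At 120 ft/°C that is an ISA deviation of -2820/120 = -23.5°C.
ISA temperature at 8500 ft = 15 − 2 × (8500/1000) = -2°C.
OAT = ISA + deviation = -2 + (-23.5) = -25.5°C.

-25.5°C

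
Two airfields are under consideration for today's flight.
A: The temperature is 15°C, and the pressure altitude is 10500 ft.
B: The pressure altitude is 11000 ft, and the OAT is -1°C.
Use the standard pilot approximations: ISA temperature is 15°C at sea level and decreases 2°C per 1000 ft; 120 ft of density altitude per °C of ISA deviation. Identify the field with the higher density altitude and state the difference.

A by 1300 ft

A: ISA temp = -6°C, deviation +21°C, DA = 10500 + 120 × 21 = 13020 ft.
B: ISA temp = -7°C, deviation +6°C, DA = 11000 + 120 × 6 = 11720 ft.
A is higher by 13020 − 11720 = 1300 ft.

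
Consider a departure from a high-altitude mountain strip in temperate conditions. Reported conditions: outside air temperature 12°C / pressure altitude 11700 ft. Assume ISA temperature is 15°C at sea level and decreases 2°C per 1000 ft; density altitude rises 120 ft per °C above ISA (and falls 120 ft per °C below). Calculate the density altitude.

ISA temperature at 11700 ft = 15 − 2 × (11700/1000) = -8.4°C.
ISA deviation = 12 − (-8.4) = +20.4°C.
Density altitude = 11700 + 120 × (20.4) = 11700 + (+2448) = 14148 ft.

14148 ft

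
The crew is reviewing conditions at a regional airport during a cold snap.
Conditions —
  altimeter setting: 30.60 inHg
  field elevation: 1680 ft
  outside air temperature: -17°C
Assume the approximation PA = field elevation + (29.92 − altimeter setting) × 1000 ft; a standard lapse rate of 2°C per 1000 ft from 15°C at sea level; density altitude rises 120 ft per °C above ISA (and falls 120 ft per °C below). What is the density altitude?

Pressure altitude = 1680 + (29.92 − 30.60) × 1000 = 1680 + (-680) = 1000 ft.
ISA temperature at 1000 ft = 15 − 2 × (1000/1000) = 13°C.
ISA deviation = -17 − 13 = -30°C.
Density altitude = 1000 + 120 × (-30) = -2600 ft.

-2600 ft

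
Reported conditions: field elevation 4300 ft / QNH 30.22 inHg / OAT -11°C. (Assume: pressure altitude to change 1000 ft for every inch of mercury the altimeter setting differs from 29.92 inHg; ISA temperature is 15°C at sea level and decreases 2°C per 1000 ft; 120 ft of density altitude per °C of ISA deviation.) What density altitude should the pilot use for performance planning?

1840 ft

Pressure altitude = 4300 + (29.92 − 30.22) × 1000 = 4300 + (-300) = 4000 ft.
ISA temperature at 4000 ft = 15 − 2 × (4000/1000) = 7°C.
ISA deviation = -11 − 7 = -18°C.
Density altitude = 4000 + 120 × (-18) = 1840 ft.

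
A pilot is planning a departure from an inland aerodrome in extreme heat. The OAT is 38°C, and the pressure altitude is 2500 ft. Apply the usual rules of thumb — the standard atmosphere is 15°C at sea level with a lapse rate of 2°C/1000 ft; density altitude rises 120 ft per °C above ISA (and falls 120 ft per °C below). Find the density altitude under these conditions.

5860 ft

ISA temperature at 2500 ft = 15 − 2 × (2500/1000) = 10°C.
ISA deviation = 38 − 10 = +28°C.
Density altitude = 2500 + 120 × (28) = 2500 + (+3360) = 5860 ft.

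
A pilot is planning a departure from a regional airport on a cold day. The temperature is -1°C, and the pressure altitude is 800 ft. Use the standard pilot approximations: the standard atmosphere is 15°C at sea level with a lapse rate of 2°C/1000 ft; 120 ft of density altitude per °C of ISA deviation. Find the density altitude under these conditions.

-928 ft

ISA temperature at 800 ft = 15 − 2 × (800/1000) = 13.4°C.
ISA deviation = -1 − 13.4 = -14.4°C.
Density altitude = 800 + 120 × (-14.4) = 800 + (-1728) = -928 ft.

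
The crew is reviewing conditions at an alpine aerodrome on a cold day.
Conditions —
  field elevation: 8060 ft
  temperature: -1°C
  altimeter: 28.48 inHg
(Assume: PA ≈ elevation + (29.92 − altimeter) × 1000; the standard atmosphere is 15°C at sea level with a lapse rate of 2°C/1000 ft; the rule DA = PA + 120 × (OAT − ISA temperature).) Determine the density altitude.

Pressure altitude = 8060 + (29.92 − 28.48) × 1000 = 8060 + (+1440) = 9500 ft.
ISA temperature at 9500 ft = 15 − 2 × (9500/1000) = -4°C.
ISA deviation = -1 − (-4) = +3°C.
Density altitude = 9500 + 120 × (3) = 9860 ft.

9860 ft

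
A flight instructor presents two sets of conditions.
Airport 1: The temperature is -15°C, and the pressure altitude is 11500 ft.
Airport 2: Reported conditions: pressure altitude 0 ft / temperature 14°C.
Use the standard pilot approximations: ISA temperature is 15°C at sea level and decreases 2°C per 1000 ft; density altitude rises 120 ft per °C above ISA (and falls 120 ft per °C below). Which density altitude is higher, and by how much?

Airport 1: ISA temp = -8°C, deviation -7°C, DA = 11500 + 120 × (-7) = 10660 ft.
Airport 2: ISA temp = 15°C, deviation -1°C, DA = 0 + 120 × (-1) = -120 ft.
Airport 1 is higher by 10660 − (-120) = 10780 ft.

Airport 1 by 10780 ft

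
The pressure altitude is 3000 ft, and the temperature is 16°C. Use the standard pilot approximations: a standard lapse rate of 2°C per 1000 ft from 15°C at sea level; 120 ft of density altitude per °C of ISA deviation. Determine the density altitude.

3840 ft

ISA temperature at 3000 ft = 15 − 2 × (3000/1000) = 9°C.
ISA deviation = 16 − 9 = +7°C.
Density altitude = 3000 + 120 × (7) = 3000 + (+840) = 3840 ft.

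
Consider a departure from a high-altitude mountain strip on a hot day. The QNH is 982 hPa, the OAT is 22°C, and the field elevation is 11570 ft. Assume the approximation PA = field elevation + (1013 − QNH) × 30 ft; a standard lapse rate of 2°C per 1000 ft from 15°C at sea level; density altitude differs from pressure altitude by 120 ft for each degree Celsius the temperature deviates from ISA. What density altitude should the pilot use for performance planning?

Pressure altitude = 11570 + (1013 − 982) × 30 = 11570 + (+930) = 12500 ft.
ISA temperature at 12500 ft = 15 − 2 × (12500/1000) = -10°C.
ISA deviation = 22 − (-10) = +32°C.
Density altitude = 12500 + 120 × (32) = 16340 ft.

16340 ft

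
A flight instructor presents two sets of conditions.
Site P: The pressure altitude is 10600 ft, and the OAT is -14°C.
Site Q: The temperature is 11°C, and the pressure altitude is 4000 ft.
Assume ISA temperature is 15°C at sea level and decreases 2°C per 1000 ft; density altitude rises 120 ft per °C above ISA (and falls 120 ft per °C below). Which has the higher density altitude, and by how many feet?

Site P by 5184 ft

Site P: ISA temp = -6.2°C, deviation -7.8°C, DA = 10600 + 120 × (-7.8) = 9664 ft.
Site Q: ISA temp = 7°C, deviation +4°C, DA = 4000 + 120 × 4 = 4480 ft.
Site P is higher by 9664 − 4480 = 5184 ft.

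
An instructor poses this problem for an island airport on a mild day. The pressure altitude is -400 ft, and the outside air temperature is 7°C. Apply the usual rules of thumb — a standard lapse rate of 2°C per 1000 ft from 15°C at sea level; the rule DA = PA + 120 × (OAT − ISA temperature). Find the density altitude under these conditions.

ISA temperature at -400 ft = 15 − 2 × (-400/1000) = 15.8°C.
ISA deviation = 7 − 15.8 = -8.8°C.
Density altitude = -400 + 120 × (-8.8) = -400 + (-1056) = -1456 ft.

-1456 ft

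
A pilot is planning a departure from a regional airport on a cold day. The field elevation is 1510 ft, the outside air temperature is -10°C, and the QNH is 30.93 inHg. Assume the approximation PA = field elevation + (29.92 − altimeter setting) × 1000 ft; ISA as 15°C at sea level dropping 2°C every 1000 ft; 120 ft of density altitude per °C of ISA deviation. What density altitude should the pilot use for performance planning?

-2380 ft

Pressure altitude = 1510 + (29.92 − 30.93) × 1000 = 1510 + (-1010) = 500 ft.
ISA temperature at 500 ft = 15 − 2 × (500/1000) = 14°C.
ISA deviation = -10 − 14 = -24°C.
Density altitude = 500 + 120 × (-24) = -2380 ft.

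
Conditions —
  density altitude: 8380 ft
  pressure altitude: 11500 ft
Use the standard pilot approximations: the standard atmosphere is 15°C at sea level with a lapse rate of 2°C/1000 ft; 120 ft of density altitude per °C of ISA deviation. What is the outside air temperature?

Density altitude − pressure altitude = 8380 − 11500 = -3120 ft.
At 120 ft/°C that is an ISA deviation of -3120/120 = -26°C.
ISA temperature at 11500 ft = 15 − 2 × (11500/1000) = -8°C.
OAT = ISA + deviation = -8 + (-26) = -34°C.

-34°C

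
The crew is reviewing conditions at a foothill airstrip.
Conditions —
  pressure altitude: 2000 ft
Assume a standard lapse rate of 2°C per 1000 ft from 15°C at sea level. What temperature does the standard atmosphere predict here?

ISA temperature = 15 − 2 × (2000/1000) = 15 − 4 = 11°C.

11°C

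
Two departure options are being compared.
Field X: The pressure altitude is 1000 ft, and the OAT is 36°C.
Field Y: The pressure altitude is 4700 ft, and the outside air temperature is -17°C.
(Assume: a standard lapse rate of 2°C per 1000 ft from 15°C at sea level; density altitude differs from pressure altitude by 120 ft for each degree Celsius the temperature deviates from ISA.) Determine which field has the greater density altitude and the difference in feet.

Field X by 1772 ft

Field X: ISA temp = 13°C, deviation +23°C, DA = 1000 + 120 × 23 = 3760 ft.
Field Y: ISA temp = 5.6°C, deviation -22.6°C, DA = 4700 + 120 × (-22.6) = 1988 ft.
Field X is higher by 3760 − 1988 = 1772 ft.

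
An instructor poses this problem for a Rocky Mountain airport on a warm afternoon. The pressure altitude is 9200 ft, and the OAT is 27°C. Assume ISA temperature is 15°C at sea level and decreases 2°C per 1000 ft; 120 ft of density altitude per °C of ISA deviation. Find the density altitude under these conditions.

12848 ft

ISA temperature at 9200 ft = 15 − 2 × (9200/1000) = -3.4°C.
ISA deviation = 27 − (-3.4) = +30.4°C.
Density altitude = 9200 + 120 × (30.4) = 9200 + (+3648) = 12848 ft.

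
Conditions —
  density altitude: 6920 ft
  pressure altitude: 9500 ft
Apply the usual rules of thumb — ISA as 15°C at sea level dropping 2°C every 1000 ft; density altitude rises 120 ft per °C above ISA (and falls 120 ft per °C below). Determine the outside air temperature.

-25.5°C

Density altitude − pressure altitude = 6920 − 9500 = -2580 ft.
At 120 ft/°C that is an ISA deviation of -2580/120 = -21.5°C.
ISA temperature at 9500 ft = 15 − 2 × (9500/1000) = -4°C.
OAT = ISA + deviation = -4 + (-21.5) = -25.5°C.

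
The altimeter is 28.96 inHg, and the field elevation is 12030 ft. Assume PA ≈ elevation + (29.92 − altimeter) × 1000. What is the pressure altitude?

Pressure correction = (29.92 − 28.96) × 1000 = +960 ft.
Pressure altitude = 12030 + (+960) = 12990 ft.

12990 ft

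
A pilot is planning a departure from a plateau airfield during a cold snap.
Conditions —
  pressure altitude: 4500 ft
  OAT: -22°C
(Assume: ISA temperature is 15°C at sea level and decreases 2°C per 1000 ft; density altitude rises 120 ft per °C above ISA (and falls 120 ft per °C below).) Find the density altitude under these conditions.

ISA temperature at 4500 ft = 15 − 2 × (4500/1000) = 6°C.
ISA deviation = -22 − 6 = -28°C.
Density altitude = 4500 + 120 × (-28) = 4500 + (-3360) = 1140 ft.

1140 ft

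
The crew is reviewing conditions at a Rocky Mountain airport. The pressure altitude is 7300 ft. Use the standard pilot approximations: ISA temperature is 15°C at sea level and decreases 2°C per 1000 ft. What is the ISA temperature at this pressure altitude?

0.4°C

ISA temperature = 15 − 2 × (7300/1000) = 15 − 14.6 = 0.4°C.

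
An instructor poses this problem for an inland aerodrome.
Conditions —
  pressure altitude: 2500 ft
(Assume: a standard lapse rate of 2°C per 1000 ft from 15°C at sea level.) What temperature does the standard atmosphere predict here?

ISA temperature = 15 − 2 × (2500/1000) = 15 − 5 = 10°C.

10°C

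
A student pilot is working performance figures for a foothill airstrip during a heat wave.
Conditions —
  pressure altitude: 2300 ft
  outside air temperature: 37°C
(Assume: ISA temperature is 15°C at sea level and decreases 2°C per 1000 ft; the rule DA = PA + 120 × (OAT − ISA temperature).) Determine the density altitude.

ISA temperature at 2300 ft = 15 − 2 × (2300/1000) = 10.4°C.
ISA deviation = 37 − 10.4 = +26.6°C.
Density altitude = 2300 + 120 × (26.6) = 2300 + (+3192) = 5492 ft.

5492 ft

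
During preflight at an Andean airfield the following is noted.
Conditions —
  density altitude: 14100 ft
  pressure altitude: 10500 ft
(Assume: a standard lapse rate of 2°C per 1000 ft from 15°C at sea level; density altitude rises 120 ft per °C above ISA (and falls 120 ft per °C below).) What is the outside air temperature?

Density altitude − pressure altitude = 14100 − 10500 = +3600 ft.
At 120 ft/°C that is an ISA deviation of 3600/120 = +30°C.
ISA temperature at 10500 ft = 15 − 2 × (10500/1000) = -6°C.
OAT = ISA + deviation = -6 + (+30) = 24°C.

24°C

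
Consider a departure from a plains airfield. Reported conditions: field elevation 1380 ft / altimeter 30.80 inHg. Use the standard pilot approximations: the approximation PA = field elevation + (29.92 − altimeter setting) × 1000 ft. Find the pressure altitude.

500 ft

Pressure correction = (29.92 − 30.80) × 1000 = -880 ft.
Pressure altitude = 1380 + (-880) = 500 ft.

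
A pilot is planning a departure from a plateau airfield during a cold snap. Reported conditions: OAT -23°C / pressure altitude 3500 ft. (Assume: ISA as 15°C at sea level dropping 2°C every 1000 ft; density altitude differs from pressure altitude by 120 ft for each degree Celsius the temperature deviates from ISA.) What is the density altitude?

ISA temperature at 3500 ft = 15 − 2 × (3500/1000) = 8°C.
ISA deviation = -23 − 8 = -31°C.
Density altitude = 3500 + 120 × (-31) = 3500 + (-3720) = -220 ft.

-220 ft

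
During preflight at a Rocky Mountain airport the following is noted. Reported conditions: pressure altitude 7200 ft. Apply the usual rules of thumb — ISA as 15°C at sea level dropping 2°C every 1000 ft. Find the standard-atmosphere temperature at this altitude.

ISA temperature = 15 − 2 × (7200/1000) = 15 − 14.4 = 0.6°C.

0.6°C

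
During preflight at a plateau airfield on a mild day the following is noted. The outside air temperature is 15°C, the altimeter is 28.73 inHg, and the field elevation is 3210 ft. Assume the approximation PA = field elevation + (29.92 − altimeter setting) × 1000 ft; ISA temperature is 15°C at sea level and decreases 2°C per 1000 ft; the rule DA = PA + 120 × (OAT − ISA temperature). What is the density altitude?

Pressure altitude = 3210 + (29.92 − 28.73) × 1000 = 3210 + (+1190) = 4400 ft.
ISA temperature at 4400 ft = 15 − 2 × (4400/1000) = 6.2°C.
ISA deviation = 15 − 6.2 = +8.8°C.
Density altitude = 4400 + 120 × (8.8) = 5456 ft.

5456 ft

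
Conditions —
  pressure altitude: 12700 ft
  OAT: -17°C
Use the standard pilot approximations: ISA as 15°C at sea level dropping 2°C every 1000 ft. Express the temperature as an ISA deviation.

ISA temperature at 12700 ft = 15 − 2 × (12700/1000) = -10.4°C.
Deviation = OAT − ISA = -17 − (-10.4) = -6.6°C.

ISA-6.6°C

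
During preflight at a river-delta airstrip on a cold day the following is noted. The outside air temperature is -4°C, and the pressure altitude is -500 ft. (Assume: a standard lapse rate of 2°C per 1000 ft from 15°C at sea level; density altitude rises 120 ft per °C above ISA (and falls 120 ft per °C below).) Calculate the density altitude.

-2900 ft

ISA temperature at -500 ft = 15 − 2 × (-500/1000) = 16°C.
ISA deviation = -4 − 16 = -20°C.
Density altitude = -500 + 120 × (-20) = -500 + (-2400) = -2900 ft.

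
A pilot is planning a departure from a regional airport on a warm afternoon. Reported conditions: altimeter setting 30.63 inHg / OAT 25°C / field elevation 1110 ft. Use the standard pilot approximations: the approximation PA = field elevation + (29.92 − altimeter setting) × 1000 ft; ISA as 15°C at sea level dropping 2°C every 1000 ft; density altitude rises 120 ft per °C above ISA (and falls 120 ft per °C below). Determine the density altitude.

1696 ft

Pressure altitude = 1110 + (29.92 − 30.63) × 1000 = 1110 + (-710) = 400 ft.
ISA temperature at 400 ft = 15 − 2 × (400/1000) = 14.2°C.
ISA deviation = 25 − 14.2 = +10.8°C.
Density altitude = 400 + 120 × (10.8) = 1696 ft.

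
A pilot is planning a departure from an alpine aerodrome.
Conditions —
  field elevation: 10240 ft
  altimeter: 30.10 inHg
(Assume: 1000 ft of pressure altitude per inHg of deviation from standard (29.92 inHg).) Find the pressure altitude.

Pressure correction = (29.92 − 30.10) × 1000 = -180 ft.
Pressure altitude = 10240 + (-180) = 10060 ft.

10060 ft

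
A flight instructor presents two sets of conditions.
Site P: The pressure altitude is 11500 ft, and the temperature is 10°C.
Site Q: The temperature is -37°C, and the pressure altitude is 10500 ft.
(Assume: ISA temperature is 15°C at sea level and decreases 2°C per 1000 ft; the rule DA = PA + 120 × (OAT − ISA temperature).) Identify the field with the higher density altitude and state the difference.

Site P by 6880 ft

Site P: ISA temp = -8°C, deviation +18°C, DA = 11500 + 120 × 18 = 13660 ft.
Site Q: ISA temp = -6°C, deviation -31°C, DA = 10500 + 120 × (-31) = 6780 ft.
Site P is higher by 13660 − 6780 = 6880 ft.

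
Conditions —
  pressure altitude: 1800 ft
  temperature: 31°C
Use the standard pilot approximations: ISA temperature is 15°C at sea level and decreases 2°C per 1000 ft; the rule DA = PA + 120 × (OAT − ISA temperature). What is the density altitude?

ISA temperature at 1800 ft = 15 − 2 × (1800/1000) = 11.4°C.
ISA deviation = 31 − 11.4 = +19.6°C.
Density altitude = 1800 + 120 × (19.6) = 1800 + (+2352) = 4152 ft.

4152 ft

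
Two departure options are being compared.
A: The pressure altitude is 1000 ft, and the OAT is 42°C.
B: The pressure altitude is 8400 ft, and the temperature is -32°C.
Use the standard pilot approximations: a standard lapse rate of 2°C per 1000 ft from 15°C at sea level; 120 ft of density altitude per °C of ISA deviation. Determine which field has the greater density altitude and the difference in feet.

A: ISA temp = 13°C, deviation +29°C, DA = 1000 + 120 × 29 = 4480 ft.
B: ISA temp = -1.8°C, deviation -30.2°C, DA = 8400 + 120 × (-30.2) = 4776 ft.
B is higher by 4776 − 4480 = 296 ft.

B by 296 ft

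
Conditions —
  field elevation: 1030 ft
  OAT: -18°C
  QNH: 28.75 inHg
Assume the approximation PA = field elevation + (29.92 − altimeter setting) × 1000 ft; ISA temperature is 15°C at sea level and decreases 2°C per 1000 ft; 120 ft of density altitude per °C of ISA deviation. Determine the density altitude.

-1232 ft

Pressure altitude = 1030 + (29.92 − 28.75) × 1000 = 1030 + (+1170) = 2200 ft.
ISA temperature at 2200 ft = 15 − 2 × (2200/1000) = 10.6°C.
ISA deviation = -18 − 10.6 = -28.6°C.
Density altitude = 2200 + 120 × (-28.6) = -1232 ft.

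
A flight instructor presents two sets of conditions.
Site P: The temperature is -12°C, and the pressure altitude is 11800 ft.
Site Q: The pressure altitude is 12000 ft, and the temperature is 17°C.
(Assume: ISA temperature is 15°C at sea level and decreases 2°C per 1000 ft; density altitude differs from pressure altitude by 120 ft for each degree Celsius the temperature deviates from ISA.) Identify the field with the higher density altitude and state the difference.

Site P: ISA temp = -8.6°C, deviation -3.4°C, DA = 11800 + 120 × (-3.4) = 11392 ft.
Site Q: ISA temp = -9°C, deviation +26°C, DA = 12000 + 120 × 26 = 15120 ft.
Site Q is higher by 15120 − 11392 = 3728 ft.

Site Q by 3728 ft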